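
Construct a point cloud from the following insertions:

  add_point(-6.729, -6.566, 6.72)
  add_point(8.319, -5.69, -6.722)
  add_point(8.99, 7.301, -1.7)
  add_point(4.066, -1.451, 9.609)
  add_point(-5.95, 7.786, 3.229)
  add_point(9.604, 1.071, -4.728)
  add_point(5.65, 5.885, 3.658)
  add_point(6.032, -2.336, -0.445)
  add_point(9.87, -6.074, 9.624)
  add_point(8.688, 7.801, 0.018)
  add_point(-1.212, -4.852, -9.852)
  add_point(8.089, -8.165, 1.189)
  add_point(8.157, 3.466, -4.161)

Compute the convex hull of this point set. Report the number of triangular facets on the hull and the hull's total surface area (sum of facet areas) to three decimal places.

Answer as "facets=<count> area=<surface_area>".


Hull vertices (12/13): indices [0, 1, 2, 3, 4, 5, 6, 8, 9, 10, 11, 12].

Triangle areas on the boundary:
  f1: (p4, p10, p0) → 122.3296
  f2: (p11, p8, p0) → 69.5167
  f3: (p11, p10, p0) → 110.3536
  f4: (p3, p8, p0) → 41.2043
  f5: (p3, p4, p0) → 83.5137
  f6: (p1, p11, p10) → 39.8780
  f7: (p1, p11, p8) → 20.4482
  f8: (p6, p4, p9) → 26.0569
  f9: (p6, p3, p4) → 56.3238
  f10: (p6, p9, p8) → 32.1113
  f11: (p6, p3, p8) → 33.3000
  f12: (p5, p1, p10) → 35.4900
  f13: (p5, p12, p10) → 19.0492
  f14: (p5, p1, p8) → 56.6234
  f15: (p2, p4, p10) → 129.9307
  f16: (p2, p12, p10) → 17.1639
  f17: (p2, p4, p9) → 12.6579
  f18: (p2, p5, p12) → 4.6642
  f19: (p2, p9, p8) → 14.6419
  f20: (p2, p5, p8) → 55.7486
Σ area = 981.006

Check V−E+F: 12 − 30 + 20 = 2.

facets=20 area=981.006


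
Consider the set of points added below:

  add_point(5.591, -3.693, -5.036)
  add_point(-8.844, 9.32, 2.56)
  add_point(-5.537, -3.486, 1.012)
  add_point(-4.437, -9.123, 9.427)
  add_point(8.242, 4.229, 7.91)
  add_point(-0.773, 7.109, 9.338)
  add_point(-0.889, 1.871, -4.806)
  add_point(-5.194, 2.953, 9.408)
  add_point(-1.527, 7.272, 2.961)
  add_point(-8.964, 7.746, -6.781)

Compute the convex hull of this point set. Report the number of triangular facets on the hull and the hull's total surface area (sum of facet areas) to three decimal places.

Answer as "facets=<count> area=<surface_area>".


facets=14 area=851.525

Hull vertices (9/10): indices [0, 1, 2, 3, 4, 5, 7, 8, 9].

Area of each hull facet:
  f1: (p1, p3, p9) → 93.8499
  f2: (p0, p4, p9) → 142.4845
  f3: (p0, p3, p4) → 129.1202
  f4: (p8, p4, p9) → 33.4499
  f5: (p8, p1, p9) → 36.0339
  f6: (p5, p3, p4) → 79.3432
  f7: (p5, p8, p4) → 30.7258
  f8: (p5, p8, p1) → 24.0731
  f9: (p2, p3, p9) → 27.4697
  f10: (p2, p0, p9) → 89.2004
  f11: (p2, p0, p3) → 61.7445
  f12: (p7, p1, p3) → 45.7876
  f13: (p7, p5, p3) → 28.2697
  f14: (p7, p5, p1) → 29.9724
Σ area = 851.525

Euler characteristic 9−21+14 = 2 ✓


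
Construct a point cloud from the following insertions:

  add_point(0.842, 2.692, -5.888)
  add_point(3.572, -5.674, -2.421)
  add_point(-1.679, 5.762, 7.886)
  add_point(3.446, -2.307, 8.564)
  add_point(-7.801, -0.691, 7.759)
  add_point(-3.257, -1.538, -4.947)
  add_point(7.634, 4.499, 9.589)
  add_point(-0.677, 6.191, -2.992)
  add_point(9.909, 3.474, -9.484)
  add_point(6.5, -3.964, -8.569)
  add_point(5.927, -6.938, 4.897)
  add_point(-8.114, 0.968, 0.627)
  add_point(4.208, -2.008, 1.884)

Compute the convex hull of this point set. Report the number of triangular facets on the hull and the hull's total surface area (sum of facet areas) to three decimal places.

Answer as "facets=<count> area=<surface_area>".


facets=20 area=838.704

Extreme-point indices: [0, 1, 2, 3, 4, 5, 6, 7, 8, 9, 10, 11] — 12 of 13 on the boundary.

Triangle areas on the boundary:
  f1: (p6, p10, p8) → 109.7146
  f2: (p9, p10, p8) → 53.8246
  f3: (p7, p6, p8) → 96.2838
  f4: (p3, p6, p10) → 22.6117
  f5: (p3, p4, p10) → 32.6885
  f6: (p3, p4, p6) → 42.0084
  f7: (p1, p9, p10) → 18.5164
  f8: (p1, p4, p10) → 59.0188
  f9: (p5, p9, p8) → 43.0046
  f10: (p5, p7, p11) → 31.4818
  f11: (p5, p1, p9) → 29.3679
  f12: (p5, p4, p11) → 22.9796
  f13: (p5, p1, p4) → 56.5972
  f14: (p2, p4, p6) → 34.6789
  f15: (p2, p7, p6) → 51.9822
  f16: (p2, p4, p11) → 32.3601
  f17: (p2, p7, p11) → 47.5115
  f18: (p0, p7, p8) → 20.8338
  f19: (p0, p5, p8) → 19.2578
  f20: (p0, p5, p7) → 13.9812
Σ area = 838.704

Check V−E+F: 12 − 30 + 20 = 2.


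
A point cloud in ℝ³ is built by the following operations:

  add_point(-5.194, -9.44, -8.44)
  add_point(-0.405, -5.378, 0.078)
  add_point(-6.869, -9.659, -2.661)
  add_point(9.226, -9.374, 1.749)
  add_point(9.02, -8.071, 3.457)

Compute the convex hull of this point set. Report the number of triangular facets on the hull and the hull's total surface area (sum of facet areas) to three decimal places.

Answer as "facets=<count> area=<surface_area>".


Hull vertices (5/5): indices [0, 1, 2, 3, 4].

Triangle areas on the boundary:
  f1: (p0, p3, p2) → 50.2400
  f2: (p0, p1, p2) → 24.6701
  f3: (p0, p1, p3) → 51.3367
  f4: (p4, p3, p2) → 17.8636
  f5: (p4, p1, p2) → 30.9378
  f6: (p4, p1, p3) → 11.1868
Σ area = 186.235

Check V−E+F: 5 − 9 + 6 = 2.

facets=6 area=186.235


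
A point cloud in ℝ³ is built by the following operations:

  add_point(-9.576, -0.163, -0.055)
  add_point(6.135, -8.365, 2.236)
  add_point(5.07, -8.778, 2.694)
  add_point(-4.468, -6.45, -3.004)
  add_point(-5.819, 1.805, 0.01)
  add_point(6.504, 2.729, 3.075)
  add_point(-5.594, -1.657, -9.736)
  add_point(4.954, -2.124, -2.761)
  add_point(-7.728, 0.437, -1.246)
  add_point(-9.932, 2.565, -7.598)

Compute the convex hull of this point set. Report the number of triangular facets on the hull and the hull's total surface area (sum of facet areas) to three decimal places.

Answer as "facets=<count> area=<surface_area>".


Hull vertices (9/10): indices [0, 1, 2, 3, 4, 5, 6, 7, 9].

Area of each hull facet:
  f1: (p6, p5, p9) → 58.1938
  f2: (p0, p2, p5) → 92.1158
  f3: (p7, p6, p5) → 40.6447
  f4: (p4, p5, p9) → 41.3696
  f5: (p4, p0, p9) → 16.9362
  f6: (p4, p0, p5) → 12.0652
  f7: (p3, p0, p2) → 43.0379
  f8: (p3, p6, p9) → 26.2289
  f9: (p3, p0, p9) → 34.5688
  f10: (p1, p7, p6) → 44.5426
  f11: (p1, p3, p2) → 6.1600
  f12: (p1, p3, p6) → 41.2465
  f13: (p1, p2, p5) → 6.4538
  f14: (p1, p7, p5) → 31.3019
Σ area = 494.866

Check V−E+F: 9 − 21 + 14 = 2.

facets=14 area=494.866


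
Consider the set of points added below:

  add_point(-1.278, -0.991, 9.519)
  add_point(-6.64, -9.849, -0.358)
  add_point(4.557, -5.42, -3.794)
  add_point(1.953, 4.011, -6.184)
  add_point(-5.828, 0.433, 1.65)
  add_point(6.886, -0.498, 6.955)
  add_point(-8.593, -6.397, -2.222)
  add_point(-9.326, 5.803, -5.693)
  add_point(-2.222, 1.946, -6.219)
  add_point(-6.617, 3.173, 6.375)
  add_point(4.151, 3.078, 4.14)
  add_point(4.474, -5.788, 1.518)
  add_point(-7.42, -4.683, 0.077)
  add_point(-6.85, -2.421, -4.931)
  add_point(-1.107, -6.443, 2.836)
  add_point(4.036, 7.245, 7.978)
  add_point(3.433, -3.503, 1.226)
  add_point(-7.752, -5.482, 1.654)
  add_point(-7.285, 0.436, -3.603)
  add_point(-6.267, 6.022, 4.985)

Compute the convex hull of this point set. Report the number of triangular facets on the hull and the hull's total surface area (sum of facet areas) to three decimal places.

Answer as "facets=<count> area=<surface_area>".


facets=26 area=828.148

Extreme-point indices: [0, 1, 2, 3, 5, 6, 7, 8, 9, 11, 13, 14, 15, 17, 19] — 15 of 20 on the boundary.

Triangle areas on the boundary:
  f1: (p15, p0, p5) → 33.8789
  f2: (p17, p0, p1) → 23.5651
  f3: (p14, p0, p1) → 24.4032
  f4: (p13, p2, p1) → 49.4900
  f5: (p19, p15, p7) → 50.8153
  f6: (p8, p13, p7) → 24.9323
  f7: (p8, p13, p2) → 33.3777
  f8: (p3, p2, p5) → 60.2343
  f9: (p3, p15, p5) → 58.6471
  f10: (p3, p8, p2) → 23.0662
  f11: (p3, p15, p7) → 83.7037
  f12: (p3, p8, p7) → 15.4422
  f13: (p6, p17, p7) → 25.8168
  f14: (p6, p17, p1) → 8.4498
  f15: (p6, p13, p7) → 15.9666
  f16: (p6, p13, p1) → 8.1644
  f17: (p11, p2, p1) → 31.6763
  f18: (p11, p14, p1) → 15.0908
  f19: (p11, p2, p5) → 16.4485
  f20: (p11, p0, p5) → 33.8573
  f21: (p11, p14, p0) → 24.7019
  f22: (p9, p15, p0) → 36.6410
  f23: (p9, p19, p15) → 17.1570
  f24: (p9, p17, p0) → 36.2605
  f25: (p9, p17, p7) → 59.9100
  f26: (p9, p19, p7) → 16.4510
Σ area = 828.148

Euler: V−E+F = 15−39+26 = 2.


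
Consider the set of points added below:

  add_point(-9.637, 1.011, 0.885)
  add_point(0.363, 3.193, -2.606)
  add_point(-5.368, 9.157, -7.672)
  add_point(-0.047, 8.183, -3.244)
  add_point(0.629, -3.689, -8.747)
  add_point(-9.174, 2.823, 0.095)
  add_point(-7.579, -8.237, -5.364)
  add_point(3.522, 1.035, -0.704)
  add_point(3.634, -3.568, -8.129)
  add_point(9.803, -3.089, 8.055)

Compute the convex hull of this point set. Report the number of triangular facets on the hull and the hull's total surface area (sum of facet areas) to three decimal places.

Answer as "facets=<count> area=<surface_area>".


Points on the hull: [0, 2, 3, 4, 5, 6, 8, 9] (8 of 10).

Facet areas (half cross-product norm):
  f1: (p6, p9, p0) → 118.7117
  f2: (p8, p6, p9) → 107.0914
  f3: (p3, p8, p9) → 110.5042
  f4: (p3, p8, p2) → 46.0653
  f5: (p4, p6, p2) → 70.8554
  f6: (p4, p8, p2) → 20.3456
  f7: (p4, p8, p6) → 10.0399
  f8: (p5, p3, p2) → 36.0697
  f9: (p5, p6, p0) → 10.1590
  f10: (p5, p6, p2) → 65.7845
  f11: (p5, p9, p0) → 21.3432
  f12: (p5, p3, p9) → 103.9959
Σ area = 720.966

Euler: V−E+F = 8−18+12 = 2.

facets=12 area=720.966


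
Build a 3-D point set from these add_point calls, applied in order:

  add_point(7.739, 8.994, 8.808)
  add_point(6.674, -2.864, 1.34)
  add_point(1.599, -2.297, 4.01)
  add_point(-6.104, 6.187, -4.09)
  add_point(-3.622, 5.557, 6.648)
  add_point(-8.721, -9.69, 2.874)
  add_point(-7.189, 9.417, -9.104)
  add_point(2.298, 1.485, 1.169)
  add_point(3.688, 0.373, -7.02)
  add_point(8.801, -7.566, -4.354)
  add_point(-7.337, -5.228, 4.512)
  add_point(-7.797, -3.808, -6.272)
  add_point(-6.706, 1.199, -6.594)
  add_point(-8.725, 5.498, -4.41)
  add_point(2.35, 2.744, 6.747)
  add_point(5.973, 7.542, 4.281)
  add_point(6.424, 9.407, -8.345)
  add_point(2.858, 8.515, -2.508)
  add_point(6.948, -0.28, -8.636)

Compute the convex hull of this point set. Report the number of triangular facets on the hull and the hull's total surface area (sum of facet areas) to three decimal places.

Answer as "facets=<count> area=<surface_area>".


Points on the hull: [0, 1, 2, 4, 5, 6, 9, 10, 11, 13, 16, 18] (12 of 19).

Triangle areas on the boundary:
  f1: (p16, p0, p9) → 146.2203
  f2: (p11, p5, p13) → 48.6618
  f3: (p11, p5, p9) → 92.6563
  f4: (p1, p0, p9) → 24.7267
  f5: (p1, p5, p9) → 64.8051
  f6: (p6, p11, p13) → 27.0308
  f7: (p6, p16, p0) → 116.2867
  f8: (p6, p4, p13) → 31.5215
  f9: (p6, p4, p0) → 95.3676
  f10: (p18, p16, p9) → 22.9588
  f11: (p18, p11, p9) → 66.2425
  f12: (p18, p6, p16) → 66.0704
  f13: (p18, p6, p11) → 99.0862
  f14: (p10, p5, p0) → 25.6562
  f15: (p10, p4, p0) → 56.0482
  f16: (p10, p5, p13) → 30.9696
  f17: (p10, p4, p13) → 67.2844
  f18: (p2, p5, p0) → 42.9592
  f19: (p2, p1, p0) → 39.0732
  f20: (p2, p1, p5) → 28.9649
Σ area = 1192.590

Euler characteristic 12−30+20 = 2 ✓

facets=20 area=1192.590


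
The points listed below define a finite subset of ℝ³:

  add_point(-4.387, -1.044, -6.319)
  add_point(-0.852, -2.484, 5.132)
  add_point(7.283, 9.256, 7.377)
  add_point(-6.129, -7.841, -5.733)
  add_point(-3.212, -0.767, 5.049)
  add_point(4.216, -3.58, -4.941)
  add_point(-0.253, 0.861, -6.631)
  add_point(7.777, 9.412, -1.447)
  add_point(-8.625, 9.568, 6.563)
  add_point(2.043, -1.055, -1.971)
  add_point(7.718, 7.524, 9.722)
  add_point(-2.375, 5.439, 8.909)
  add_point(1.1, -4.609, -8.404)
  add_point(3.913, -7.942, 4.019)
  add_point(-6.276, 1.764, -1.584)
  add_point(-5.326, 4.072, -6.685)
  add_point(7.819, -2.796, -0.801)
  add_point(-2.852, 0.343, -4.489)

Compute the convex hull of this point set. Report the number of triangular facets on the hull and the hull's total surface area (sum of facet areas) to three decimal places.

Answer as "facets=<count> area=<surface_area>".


Extreme-point indices: [1, 2, 3, 4, 5, 7, 8, 10, 11, 12, 13, 15, 16] — 13 of 18 on the boundary.

Per-facet area ½‖(b−a)×(c−a)‖:
  f1: (p13, p10, p16) → 59.3941
  f2: (p7, p10, p16) → 67.5674
  f3: (p11, p10, p8) → 29.1828
  f4: (p11, p13, p10) → 78.9303
  f5: (p4, p3, p8) → 68.5018
  f6: (p4, p3, p13) → 63.9744
  f7: (p4, p11, p8) → 28.3095
  f8: (p2, p10, p8) → 23.0080
  f9: (p2, p7, p8) → 70.4117
  f10: (p2, p7, p10) → 7.8795
  f11: (p15, p3, p8) → 84.4901
  f12: (p15, p7, p8) → 107.4998
  f13: (p1, p11, p13) → 17.8302
  f14: (p1, p4, p13) → 3.0334
  f15: (p1, p4, p11) → 9.8921
  f16: (p12, p15, p3) → 44.2290
  f17: (p12, p13, p16) → 41.5366
  f18: (p12, p3, p13) → 53.7328
  f19: (p12, p15, p7) → 81.2342
  f20: (p5, p7, p16) → 33.7198
  f21: (p5, p12, p16) → 1.0205
  f22: (p5, p12, p7) → 27.7098
Σ area = 1003.088

Euler characteristic 13−33+22 = 2 ✓

facets=22 area=1003.088


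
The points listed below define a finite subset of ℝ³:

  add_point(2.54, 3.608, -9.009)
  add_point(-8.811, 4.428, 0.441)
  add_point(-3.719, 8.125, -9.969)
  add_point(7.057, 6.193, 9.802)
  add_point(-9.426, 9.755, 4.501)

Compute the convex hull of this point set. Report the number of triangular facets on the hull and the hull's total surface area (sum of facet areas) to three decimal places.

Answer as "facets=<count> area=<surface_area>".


facets=6 area=486.293

5 of the 5 inputs are extreme points: [0, 1, 2, 3, 4].

Per-facet area ½‖(b−a)×(c−a)‖:
  f1: (p2, p3, p4) → 137.7476
  f2: (p2, p0, p3) → 73.9018
  f3: (p1, p3, p4) → 59.3264
  f4: (p1, p0, p3) → 129.2443
  f5: (p1, p2, p4) → 38.8366
  f6: (p1, p2, p0) → 47.2362
Σ area = 486.293

Euler characteristic 5−9+6 = 2 ✓


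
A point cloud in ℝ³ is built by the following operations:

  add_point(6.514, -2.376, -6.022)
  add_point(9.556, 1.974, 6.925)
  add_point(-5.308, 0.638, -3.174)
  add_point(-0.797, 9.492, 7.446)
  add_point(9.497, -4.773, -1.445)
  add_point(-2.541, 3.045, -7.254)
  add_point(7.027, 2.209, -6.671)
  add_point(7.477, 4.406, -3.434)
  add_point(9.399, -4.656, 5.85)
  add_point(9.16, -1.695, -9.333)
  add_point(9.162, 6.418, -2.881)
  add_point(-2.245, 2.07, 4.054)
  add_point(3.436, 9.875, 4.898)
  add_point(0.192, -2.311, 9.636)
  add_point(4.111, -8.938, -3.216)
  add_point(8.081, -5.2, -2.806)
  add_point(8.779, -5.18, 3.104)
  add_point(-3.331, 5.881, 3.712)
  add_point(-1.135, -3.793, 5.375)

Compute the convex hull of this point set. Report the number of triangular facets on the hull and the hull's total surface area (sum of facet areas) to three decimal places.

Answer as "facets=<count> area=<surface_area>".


facets=24 area=878.303

Hull vertices (14/19): indices [1, 2, 3, 4, 5, 6, 8, 9, 10, 12, 13, 14, 17, 18].

Triangle areas on the boundary:
  f1: (p4, p9, p14) → 29.7707
  f2: (p18, p14, p2) → 57.5495
  f3: (p18, p13, p2) → 17.1929
  f4: (p18, p13, p14) → 18.9538
  f5: (p5, p14, p2) → 36.8097
  f6: (p5, p9, p14) → 66.1118
  f7: (p10, p12, p1) → 46.8359
  f8: (p10, p4, p1) → 51.7172
  f9: (p10, p4, p9) → 41.9636
  f10: (p10, p5, p12) → 65.5176
  f11: (p17, p13, p2) → 47.4609
  f12: (p17, p5, p2) → 23.8324
  f13: (p3, p13, p1) → 59.6222
  f14: (p3, p12, p1) → 23.6636
  f15: (p3, p17, p13) → 30.9287
  f16: (p3, p5, p12) → 37.5499
  f17: (p3, p17, p5) → 21.7203
  f18: (p8, p13, p14) → 57.9260
  f19: (p8, p4, p14) → 24.8452
  f20: (p8, p13, p1) → 33.1331
  f21: (p8, p4, p1) → 24.1305
  f22: (p6, p5, p9) → 22.3558
  f23: (p6, p10, p9) → 11.2047
  f24: (p6, p10, p5) → 27.5074
Σ area = 878.303

Euler: V−E+F = 14−36+24 = 2.


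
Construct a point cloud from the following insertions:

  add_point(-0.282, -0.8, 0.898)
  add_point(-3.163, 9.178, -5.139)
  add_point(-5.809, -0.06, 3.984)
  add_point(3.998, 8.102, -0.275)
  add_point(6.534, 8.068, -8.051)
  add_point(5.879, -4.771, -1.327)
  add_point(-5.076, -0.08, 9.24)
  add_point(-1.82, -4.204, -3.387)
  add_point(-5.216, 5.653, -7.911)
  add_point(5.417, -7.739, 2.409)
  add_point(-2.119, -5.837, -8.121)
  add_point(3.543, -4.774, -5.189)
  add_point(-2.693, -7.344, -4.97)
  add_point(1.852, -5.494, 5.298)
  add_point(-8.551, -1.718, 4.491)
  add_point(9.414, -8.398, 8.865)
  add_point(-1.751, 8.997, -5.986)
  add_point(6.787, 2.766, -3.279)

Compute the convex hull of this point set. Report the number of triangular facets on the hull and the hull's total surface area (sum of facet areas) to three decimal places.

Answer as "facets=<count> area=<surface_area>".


facets=22 area=946.890

Hull vertices (13/18): indices [1, 3, 4, 5, 6, 8, 9, 10, 11, 12, 14, 15, 16].

Triangle areas on the boundary:
  f1: (p6, p15, p14) → 47.9570
  f2: (p6, p1, p14) → 47.1412
  f3: (p12, p15, p14) → 111.5819
  f4: (p12, p10, p14) → 18.2905
  f5: (p8, p1, p14) → 36.5070
  f6: (p8, p10, p14) → 80.4836
  f7: (p8, p4, p10) → 71.2585
  f8: (p11, p4, p10) → 42.1737
  f9: (p3, p4, p15) → 75.0676
  f10: (p3, p6, p15) → 124.9907
  f11: (p3, p4, p1) → 34.2986
  f12: (p3, p6, p1) → 67.3634
  f13: (p9, p12, p15) → 11.6437
  f14: (p9, p12, p10) → 16.8815
  f15: (p9, p11, p15) → 12.7114
  f16: (p9, p11, p10) → 22.5946
  f17: (p16, p4, p1) → 2.0633
  f18: (p16, p8, p1) → 4.0846
  f19: (p16, p8, p4) → 19.4696
  f20: (p5, p4, p15) → 60.2978
  f21: (p5, p11, p15) → 9.6460
  f22: (p5, p11, p4) → 30.3833
Σ area = 946.890

Euler: V−E+F = 13−33+22 = 2.


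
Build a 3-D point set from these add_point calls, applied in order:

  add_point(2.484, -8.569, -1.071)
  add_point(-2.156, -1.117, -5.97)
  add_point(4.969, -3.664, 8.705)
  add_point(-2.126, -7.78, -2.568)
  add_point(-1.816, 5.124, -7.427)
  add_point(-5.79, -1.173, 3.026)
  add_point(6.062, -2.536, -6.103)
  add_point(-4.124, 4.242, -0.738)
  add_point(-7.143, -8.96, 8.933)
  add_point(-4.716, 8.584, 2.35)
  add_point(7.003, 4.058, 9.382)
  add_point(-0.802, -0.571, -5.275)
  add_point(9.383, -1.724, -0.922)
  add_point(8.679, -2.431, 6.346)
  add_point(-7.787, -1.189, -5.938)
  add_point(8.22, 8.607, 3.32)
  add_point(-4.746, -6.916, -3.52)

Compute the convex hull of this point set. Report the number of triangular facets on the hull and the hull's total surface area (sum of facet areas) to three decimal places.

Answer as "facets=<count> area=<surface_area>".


Points on the hull: [0, 2, 3, 4, 6, 8, 9, 10, 12, 13, 14, 15, 16] (13 of 17).

Area of each hull facet:
  f1: (p9, p8, p14) → 107.8508
  f2: (p4, p9, p14) → 47.2047
  f3: (p4, p9, p15) → 68.4371
  f4: (p2, p0, p8) → 69.0855
  f5: (p6, p15, p12) → 32.2312
  f6: (p6, p4, p15) → 76.7035
  f7: (p6, p0, p12) → 26.3868
  f8: (p6, p4, p14) → 48.7588
  f9: (p13, p15, p12) → 39.3467
  f10: (p13, p0, p12) → 35.3916
  f11: (p13, p2, p0) → 25.3090
  f12: (p10, p9, p8) → 127.0240
  f13: (p10, p2, p8) → 41.6903
  f14: (p10, p9, p15) → 49.5383
  f15: (p10, p13, p15) → 27.8717
  f16: (p10, p13, p2) → 16.5809
  f17: (p16, p6, p14) → 41.3234
  f18: (p16, p8, p14) → 40.9579
  f19: (p3, p6, p0) → 21.0918
  f20: (p3, p16, p6) → 13.4898
  f21: (p3, p0, p8) → 30.8448
  f22: (p3, p16, p8) → 18.3811
Σ area = 1005.500

Euler characteristic 13−33+22 = 2 ✓

facets=22 area=1005.500


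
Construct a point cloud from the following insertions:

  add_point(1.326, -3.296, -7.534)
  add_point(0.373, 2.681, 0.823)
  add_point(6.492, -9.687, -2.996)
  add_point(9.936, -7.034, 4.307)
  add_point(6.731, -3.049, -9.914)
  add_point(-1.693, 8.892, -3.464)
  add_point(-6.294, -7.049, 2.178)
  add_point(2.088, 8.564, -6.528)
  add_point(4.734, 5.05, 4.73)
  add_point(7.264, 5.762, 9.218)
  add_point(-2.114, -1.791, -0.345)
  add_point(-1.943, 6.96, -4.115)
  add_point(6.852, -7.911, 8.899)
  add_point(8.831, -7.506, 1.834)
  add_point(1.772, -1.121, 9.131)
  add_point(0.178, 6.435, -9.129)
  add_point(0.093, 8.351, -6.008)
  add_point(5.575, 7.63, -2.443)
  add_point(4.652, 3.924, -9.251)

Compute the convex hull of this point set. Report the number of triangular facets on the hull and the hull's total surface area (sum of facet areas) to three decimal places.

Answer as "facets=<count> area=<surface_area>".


Hull vertices (15/19): indices [0, 2, 3, 4, 5, 6, 7, 9, 11, 12, 14, 15, 16, 17, 18].

Triangle areas on the boundary:
  f1: (p2, p4, p3) → 37.4642
  f2: (p12, p9, p3) → 37.8595
  f3: (p12, p2, p6) → 78.6660
  f4: (p12, p2, p3) → 21.4585
  f5: (p14, p5, p6) → 96.2895
  f6: (p14, p9, p5) → 68.2389
  f7: (p14, p12, p6) → 51.6943
  f8: (p14, p12, p9) → 36.1418
  f9: (p11, p5, p6) → 11.1379
  f10: (p11, p15, p6) → 40.3249
  f11: (p11, p15, p5) → 5.2952
  f12: (p0, p15, p6) → 60.2803
  f13: (p0, p15, p4) → 29.3404
  f14: (p0, p2, p6) → 58.8371
  f15: (p0, p2, p4) → 26.6340
  f16: (p16, p15, p5) → 3.5445
  f17: (p17, p4, p3) → 94.2079
  f18: (p17, p9, p3) → 82.0358
  f19: (p17, p9, p5) → 42.3930
  f20: (p18, p15, p4) → 13.0654
  f21: (p18, p17, p4) → 24.7202
  f22: (p7, p16, p15) → 3.7326
  f23: (p7, p18, p15) → 9.8148
  f24: (p7, p18, p17) → 16.2091
  f25: (p7, p16, p5) → 2.2362
  f26: (p7, p17, p5) → 13.2864
Σ area = 964.908

Check V−E+F: 15 − 39 + 26 = 2.

facets=26 area=964.908


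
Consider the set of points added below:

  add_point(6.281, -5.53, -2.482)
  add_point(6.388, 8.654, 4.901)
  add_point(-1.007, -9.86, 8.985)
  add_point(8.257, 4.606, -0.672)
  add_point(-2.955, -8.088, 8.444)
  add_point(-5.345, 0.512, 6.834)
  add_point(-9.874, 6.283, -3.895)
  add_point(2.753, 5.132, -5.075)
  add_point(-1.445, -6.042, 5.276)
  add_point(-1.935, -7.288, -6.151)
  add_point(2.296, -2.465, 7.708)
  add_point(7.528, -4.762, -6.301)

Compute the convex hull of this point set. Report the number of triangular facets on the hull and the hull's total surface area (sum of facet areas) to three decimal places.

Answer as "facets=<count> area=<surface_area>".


facets=18 area=877.745

11 of the 12 inputs are extreme points: [0, 1, 2, 3, 4, 5, 6, 7, 9, 10, 11].

Triangle areas on the boundary:
  f1: (p7, p11, p3) → 36.8237
  f2: (p7, p1, p6) → 69.6200
  f3: (p7, p1, p3) → 24.4835
  f4: (p9, p11, p2) → 75.3321
  f5: (p9, p7, p6) → 81.9480
  f6: (p9, p7, p11) → 53.1732
  f7: (p0, p11, p3) → 21.3762
  f8: (p0, p11, p2) → 7.7933
  f9: (p5, p1, p6) → 93.3704
  f10: (p10, p1, p3) → 42.0718
  f11: (p10, p0, p3) → 55.8080
  f12: (p10, p0, p2) → 46.5493
  f13: (p10, p5, p2) → 33.7925
  f14: (p10, p5, p1) → 50.1615
  f15: (p4, p5, p6) → 44.3141
  f16: (p4, p5, p2) → 6.3900
  f17: (p4, p9, p6) → 115.3853
  f18: (p4, p9, p2) → 19.3520
Σ area = 877.745

Euler: V−E+F = 11−27+18 = 2.


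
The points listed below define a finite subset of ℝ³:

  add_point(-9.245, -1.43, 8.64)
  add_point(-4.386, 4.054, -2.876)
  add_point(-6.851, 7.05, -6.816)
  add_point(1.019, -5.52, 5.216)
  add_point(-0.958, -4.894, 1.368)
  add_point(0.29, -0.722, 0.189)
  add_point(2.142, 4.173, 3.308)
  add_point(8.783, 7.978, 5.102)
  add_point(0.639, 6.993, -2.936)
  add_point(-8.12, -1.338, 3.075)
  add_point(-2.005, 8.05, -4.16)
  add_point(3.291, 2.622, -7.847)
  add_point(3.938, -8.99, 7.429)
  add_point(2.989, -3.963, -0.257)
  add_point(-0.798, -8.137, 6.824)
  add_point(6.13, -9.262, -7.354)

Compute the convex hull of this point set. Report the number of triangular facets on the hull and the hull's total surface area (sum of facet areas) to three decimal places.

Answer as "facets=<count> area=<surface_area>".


facets=14 area=972.319

Extreme-point indices: [0, 2, 7, 9, 10, 11, 12, 14, 15] — 9 of 16 on the boundary.

Area of each hull facet:
  f1: (p10, p7, p0) → 122.6768
  f2: (p12, p7, p0) → 132.1319
  f3: (p12, p15, p7) → 131.4782
  f4: (p2, p10, p0) → 48.8441
  f5: (p11, p15, p7) → 89.6327
  f6: (p11, p10, p7) → 58.7982
  f7: (p11, p2, p15) → 54.6027
  f8: (p11, p2, p10) → 23.0946
  f9: (p14, p12, p0) → 14.3403
  f10: (p14, p12, p15) → 36.2378
  f11: (p9, p2, p0) → 23.4425
  f12: (p9, p2, p15) → 123.0959
  f13: (p9, p14, p0) → 29.5664
  f14: (p9, p14, p15) → 84.3767
Σ area = 972.319

Check V−E+F: 9 − 21 + 14 = 2.


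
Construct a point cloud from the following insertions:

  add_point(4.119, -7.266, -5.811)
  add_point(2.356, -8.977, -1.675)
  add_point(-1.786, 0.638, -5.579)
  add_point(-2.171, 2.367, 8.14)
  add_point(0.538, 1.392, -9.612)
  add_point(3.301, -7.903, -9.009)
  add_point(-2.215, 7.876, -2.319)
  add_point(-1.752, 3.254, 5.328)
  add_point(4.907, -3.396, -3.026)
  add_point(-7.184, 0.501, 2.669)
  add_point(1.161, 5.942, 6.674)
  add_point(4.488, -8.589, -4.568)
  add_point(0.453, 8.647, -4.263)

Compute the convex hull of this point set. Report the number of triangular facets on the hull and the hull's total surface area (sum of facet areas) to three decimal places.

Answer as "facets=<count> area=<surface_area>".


Hull vertices (10/13): indices [1, 3, 4, 5, 6, 8, 9, 10, 11, 12].

Triangle areas on the boundary:
  f1: (p6, p3, p9) → 38.5901
  f2: (p4, p12, p8) → 41.6478
  f3: (p4, p5, p8) → 33.1446
  f4: (p4, p6, p12) → 15.0702
  f5: (p4, p5, p9) → 70.5490
  f6: (p4, p6, p9) → 51.6798
  f7: (p1, p3, p9) → 53.9710
  f8: (p1, p5, p9) → 50.5190
  f9: (p10, p6, p12) → 15.8431
  f10: (p10, p6, p3) → 24.6022
  f11: (p10, p12, p8) → 68.5187
  f12: (p10, p1, p3) → 39.5867
  f13: (p11, p5, p8) → 12.4839
  f14: (p11, p1, p5) → 6.5237
  f15: (p11, p10, p8) → 22.0048
  f16: (p11, p10, p1) → 29.1552
Σ area = 573.890

Check V−E+F: 10 − 24 + 16 = 2.

facets=16 area=573.890


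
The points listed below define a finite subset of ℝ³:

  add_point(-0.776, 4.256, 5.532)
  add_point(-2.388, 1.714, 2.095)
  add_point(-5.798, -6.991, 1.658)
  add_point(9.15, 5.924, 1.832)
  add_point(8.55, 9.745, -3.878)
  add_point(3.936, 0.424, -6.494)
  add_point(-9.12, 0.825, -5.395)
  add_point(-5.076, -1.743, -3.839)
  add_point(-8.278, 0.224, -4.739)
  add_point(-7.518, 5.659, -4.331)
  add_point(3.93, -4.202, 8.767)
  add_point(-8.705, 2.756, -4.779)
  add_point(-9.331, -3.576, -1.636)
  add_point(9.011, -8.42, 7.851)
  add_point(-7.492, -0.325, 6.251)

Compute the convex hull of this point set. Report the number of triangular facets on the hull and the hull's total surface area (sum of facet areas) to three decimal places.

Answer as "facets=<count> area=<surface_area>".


facets=22 area=886.629

Hull vertices (13/15): indices [0, 2, 3, 4, 5, 6, 7, 9, 10, 11, 12, 13, 14].

Facet areas (half cross-product norm):
  f1: (p11, p14, p12) → 30.9283
  f2: (p2, p14, p12) → 23.4956
  f3: (p2, p5, p13) → 110.9548
  f4: (p10, p13, p3) → 44.1855
  f5: (p10, p2, p13) → 38.1699
  f6: (p10, p2, p14) → 48.0973
  f7: (p6, p11, p12) → 5.1055
  f8: (p4, p13, p3) → 29.8863
  f9: (p4, p5, p13) → 93.7598
  f10: (p0, p10, p3) → 53.7382
  f11: (p0, p10, p14) → 41.3748
  f12: (p0, p4, p3) → 35.3751
  f13: (p7, p6, p12) → 12.0973
  f14: (p7, p6, p5) → 20.2664
  f15: (p7, p2, p12) → 15.1550
  f16: (p7, p2, p5) → 33.0273
  f17: (p9, p0, p4) → 84.1749
  f18: (p9, p6, p11) → 0.7635
  f19: (p9, p11, p14) → 18.1975
  f20: (p9, p0, p14) → 46.4474
  f21: (p9, p6, p5) → 32.9150
  f22: (p9, p4, p5) → 68.5138
Σ area = 886.629

Check V−E+F: 13 − 33 + 22 = 2.


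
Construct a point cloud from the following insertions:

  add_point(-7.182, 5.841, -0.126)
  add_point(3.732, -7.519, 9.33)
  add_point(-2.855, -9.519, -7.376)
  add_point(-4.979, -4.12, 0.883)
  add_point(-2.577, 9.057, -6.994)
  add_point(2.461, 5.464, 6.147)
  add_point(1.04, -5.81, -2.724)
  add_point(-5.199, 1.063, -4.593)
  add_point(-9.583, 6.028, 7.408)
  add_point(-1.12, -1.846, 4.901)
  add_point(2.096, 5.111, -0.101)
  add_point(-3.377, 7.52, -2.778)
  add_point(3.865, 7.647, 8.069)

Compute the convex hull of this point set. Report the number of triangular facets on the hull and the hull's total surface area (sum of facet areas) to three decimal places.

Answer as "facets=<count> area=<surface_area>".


Hull vertices (10/13): indices [0, 1, 2, 3, 4, 6, 7, 8, 10, 12].

Facet areas (half cross-product norm):
  f1: (p4, p12, p8) → 101.0339
  f2: (p1, p12, p8) → 102.4023
  f3: (p7, p2, p8) → 59.7298
  f4: (p7, p4, p2) → 33.2961
  f5: (p10, p4, p12) → 29.5882
  f6: (p10, p1, p12) → 64.9389
  f7: (p3, p2, p8) → 27.1812
  f8: (p3, p1, p8) → 80.7756
  f9: (p3, p1, p2) → 61.4263
  f10: (p0, p4, p8) → 16.2480
  f11: (p0, p7, p8) → 18.5565
  f12: (p0, p7, p4) → 27.7480
  f13: (p6, p1, p2) → 32.5387
  f14: (p6, p10, p1) → 69.8850
  f15: (p6, p4, p2) → 55.4791
  f16: (p6, p10, p4) → 51.0005
Σ area = 831.828

Euler characteristic 10−24+16 = 2 ✓

facets=16 area=831.828


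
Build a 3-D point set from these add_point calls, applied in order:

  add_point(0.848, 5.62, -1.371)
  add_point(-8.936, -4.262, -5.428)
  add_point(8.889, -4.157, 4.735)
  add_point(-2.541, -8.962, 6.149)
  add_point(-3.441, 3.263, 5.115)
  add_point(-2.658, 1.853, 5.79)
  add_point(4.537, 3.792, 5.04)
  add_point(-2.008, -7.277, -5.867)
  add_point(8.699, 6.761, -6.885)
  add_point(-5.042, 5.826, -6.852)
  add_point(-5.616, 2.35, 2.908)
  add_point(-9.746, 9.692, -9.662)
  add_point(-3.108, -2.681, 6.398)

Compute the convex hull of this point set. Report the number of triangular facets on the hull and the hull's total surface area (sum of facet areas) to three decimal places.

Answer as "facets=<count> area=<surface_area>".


Points on the hull: [1, 2, 3, 4, 5, 6, 7, 8, 10, 11, 12] (11 of 13).

Triangle areas on the boundary:
  f1: (p12, p3, p2) → 37.6112
  f2: (p7, p3, p2) → 74.1612
  f3: (p6, p12, p2) → 44.9619
  f4: (p8, p7, p11) → 148.2658
  f5: (p8, p7, p2) → 115.0321
  f6: (p8, p6, p11) → 121.2396
  f7: (p8, p6, p2) → 58.8168
  f8: (p1, p7, p11) → 50.2937
  f9: (p1, p7, p3) → 45.9188
  f10: (p4, p6, p11) → 65.2836
  f11: (p5, p6, p12) → 16.0411
  f12: (p5, p4, p12) → 2.3965
  f13: (p5, p4, p6) → 6.4368
  f14: (p10, p4, p12) → 9.7918
  f15: (p10, p12, p3) → 13.3248
  f16: (p10, p1, p3) → 65.1245
  f17: (p10, p1, p11) → 76.7325
  f18: (p10, p4, p11) → 19.2872
Σ area = 970.720

Euler: V−E+F = 11−27+18 = 2.

facets=18 area=970.720


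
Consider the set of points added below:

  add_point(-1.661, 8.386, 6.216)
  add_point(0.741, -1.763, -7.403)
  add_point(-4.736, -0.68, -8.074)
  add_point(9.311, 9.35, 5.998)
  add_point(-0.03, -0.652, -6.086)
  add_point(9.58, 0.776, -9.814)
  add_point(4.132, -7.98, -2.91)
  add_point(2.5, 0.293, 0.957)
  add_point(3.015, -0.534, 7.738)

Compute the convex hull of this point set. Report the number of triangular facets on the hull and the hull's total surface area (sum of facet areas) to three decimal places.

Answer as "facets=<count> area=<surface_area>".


facets=8 area=698.760

6 of the 9 inputs are extreme points: [0, 2, 3, 5, 6, 8].

Triangle areas on the boundary:
  f1: (p6, p5, p2) → 73.8222
  f2: (p6, p3, p5) → 110.1989
  f3: (p8, p6, p2) → 81.9861
  f4: (p8, p6, p3) → 73.4230
  f5: (p0, p5, p2) → 123.6024
  f6: (p0, p3, p5) → 99.0830
  f7: (p0, p8, p2) → 84.6940
  f8: (p0, p8, p3) → 51.9505
Σ area = 698.760

Euler: V−E+F = 6−12+8 = 2.


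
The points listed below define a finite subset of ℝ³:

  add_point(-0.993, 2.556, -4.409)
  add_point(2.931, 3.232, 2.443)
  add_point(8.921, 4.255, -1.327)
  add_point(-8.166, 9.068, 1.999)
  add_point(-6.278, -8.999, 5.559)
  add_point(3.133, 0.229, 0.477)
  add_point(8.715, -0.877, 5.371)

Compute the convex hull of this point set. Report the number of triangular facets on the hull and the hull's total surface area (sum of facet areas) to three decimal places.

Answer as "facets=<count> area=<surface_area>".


Hull vertices (5/7): indices [0, 2, 3, 4, 6].

Per-facet area ½‖(b−a)×(c−a)‖:
  f1: (p0, p2, p3) → 57.6800
  f2: (p0, p4, p3) → 92.8499
  f3: (p0, p4, p2) → 82.3990
  f4: (p6, p2, p3) → 76.2197
  f5: (p6, p4, p3) → 146.1642
  f6: (p6, p4, p2) → 68.1876
Σ area = 523.500

Euler: V−E+F = 5−9+6 = 2.

facets=6 area=523.500


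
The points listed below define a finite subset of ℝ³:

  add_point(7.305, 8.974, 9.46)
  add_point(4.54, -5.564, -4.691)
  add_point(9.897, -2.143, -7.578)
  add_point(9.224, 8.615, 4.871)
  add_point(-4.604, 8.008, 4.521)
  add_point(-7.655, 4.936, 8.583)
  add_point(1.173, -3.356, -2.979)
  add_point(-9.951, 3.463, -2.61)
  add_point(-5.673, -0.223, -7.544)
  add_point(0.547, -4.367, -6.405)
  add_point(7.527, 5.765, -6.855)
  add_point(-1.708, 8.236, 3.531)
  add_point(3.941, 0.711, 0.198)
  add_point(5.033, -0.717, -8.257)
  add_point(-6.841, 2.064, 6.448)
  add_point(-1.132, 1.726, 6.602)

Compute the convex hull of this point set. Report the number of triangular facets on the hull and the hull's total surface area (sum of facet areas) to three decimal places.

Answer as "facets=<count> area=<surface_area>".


facets=24 area=879.696

Points on the hull: [0, 1, 2, 3, 4, 5, 7, 8, 9, 10, 11, 13, 14, 15] (14 of 16).

Area of each hull facet:
  f1: (p1, p0, p2) → 70.4822
  f2: (p8, p10, p7) → 52.1536
  f3: (p8, p14, p7) → 33.8363
  f4: (p5, p14, p7) → 16.5694
  f5: (p15, p1, p0) → 81.6748
  f6: (p15, p14, p1) → 38.3099
  f7: (p15, p5, p0) → 41.2510
  f8: (p15, p5, p14) → 10.1597
  f9: (p4, p10, p7) → 82.8984
  f10: (p4, p5, p7) → 29.6914
  f11: (p4, p5, p0) → 37.1523
  f12: (p3, p0, p2) → 26.7625
  f13: (p3, p10, p2) → 48.6565
  f14: (p9, p1, p2) → 14.4706
  f15: (p9, p14, p1) → 35.6191
  f16: (p9, p8, p14) → 53.7739
  f17: (p13, p10, p2) → 18.0152
  f18: (p13, p8, p10) → 36.3512
  f19: (p13, p9, p2) → 13.4961
  f20: (p13, p9, p8) → 22.3271
  f21: (p11, p4, p10) → 11.6966
  f22: (p11, p3, p10) → 64.7803
  f23: (p11, p4, p0) → 13.0882
  f24: (p11, p3, p0) → 26.4791
Σ area = 879.696

Euler characteristic 14−36+24 = 2 ✓


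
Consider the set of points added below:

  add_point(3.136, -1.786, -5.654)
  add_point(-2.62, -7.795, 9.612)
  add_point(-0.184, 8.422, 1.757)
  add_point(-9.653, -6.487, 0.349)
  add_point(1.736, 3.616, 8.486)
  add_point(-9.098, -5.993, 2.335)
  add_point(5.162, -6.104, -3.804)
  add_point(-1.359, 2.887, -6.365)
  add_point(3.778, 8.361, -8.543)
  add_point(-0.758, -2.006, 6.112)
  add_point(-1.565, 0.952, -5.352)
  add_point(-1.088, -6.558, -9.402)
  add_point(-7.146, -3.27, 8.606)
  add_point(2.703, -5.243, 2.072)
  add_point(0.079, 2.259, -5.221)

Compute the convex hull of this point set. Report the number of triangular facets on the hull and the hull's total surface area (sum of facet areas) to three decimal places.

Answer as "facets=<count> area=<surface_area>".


Points on the hull: [1, 2, 3, 4, 5, 6, 7, 8, 11, 12, 13] (11 of 15).

Triangle areas on the boundary:
  f1: (p12, p2, p3) → 70.1447
  f2: (p13, p1, p6) → 13.6185
  f3: (p11, p8, p6) → 62.6013
  f4: (p11, p1, p3) → 74.4542
  f5: (p11, p1, p6) → 64.2763
  f6: (p5, p1, p3) → 6.0624
  f7: (p5, p12, p3) → 1.2034
  f8: (p5, p12, p1) → 22.9878
  f9: (p4, p12, p2) → 46.9555
  f10: (p4, p12, p1) → 36.1332
  f11: (p4, p13, p1) → 50.2494
  f12: (p4, p13, p6) → 26.0101
  f13: (p4, p8, p6) → 114.5777
  f14: (p4, p8, p2) → 35.3755
  f15: (p7, p11, p3) → 62.3090
  f16: (p7, p11, p8) → 32.0511
  f17: (p7, p2, p3) → 70.2083
  f18: (p7, p8, p2) → 37.5463
Σ area = 826.765

Euler characteristic 11−27+18 = 2 ✓

facets=18 area=826.765


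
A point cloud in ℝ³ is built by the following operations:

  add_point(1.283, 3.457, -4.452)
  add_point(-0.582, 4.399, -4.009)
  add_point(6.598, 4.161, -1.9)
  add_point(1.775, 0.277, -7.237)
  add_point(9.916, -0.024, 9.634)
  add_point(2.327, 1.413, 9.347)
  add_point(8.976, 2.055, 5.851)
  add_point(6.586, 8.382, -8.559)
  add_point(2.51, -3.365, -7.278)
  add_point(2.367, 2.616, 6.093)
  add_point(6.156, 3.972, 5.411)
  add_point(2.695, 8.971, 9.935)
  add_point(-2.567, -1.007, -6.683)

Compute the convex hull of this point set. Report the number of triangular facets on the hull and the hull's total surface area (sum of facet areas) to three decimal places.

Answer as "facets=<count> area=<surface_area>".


facets=12 area=593.291

8 of the 13 inputs are extreme points: [1, 4, 5, 6, 7, 8, 11, 12].

Triangle areas on the boundary:
  f1: (p8, p7, p12) → 35.0446
  f2: (p8, p7, p4) → 114.8054
  f3: (p5, p11, p12) → 62.5458
  f4: (p5, p11, p4) → 29.0642
  f5: (p5, p8, p12) → 47.4224
  f6: (p5, p8, p4) → 66.8306
  f7: (p1, p11, p12) → 33.2457
  f8: (p1, p7, p12) → 27.3356
  f9: (p1, p7, p11) → 69.6598
  f10: (p6, p11, p4) → 22.3922
  f11: (p6, p7, p4) → 3.7922
  f12: (p6, p7, p11) → 81.1523
Σ area = 593.291

Euler characteristic 8−18+12 = 2 ✓


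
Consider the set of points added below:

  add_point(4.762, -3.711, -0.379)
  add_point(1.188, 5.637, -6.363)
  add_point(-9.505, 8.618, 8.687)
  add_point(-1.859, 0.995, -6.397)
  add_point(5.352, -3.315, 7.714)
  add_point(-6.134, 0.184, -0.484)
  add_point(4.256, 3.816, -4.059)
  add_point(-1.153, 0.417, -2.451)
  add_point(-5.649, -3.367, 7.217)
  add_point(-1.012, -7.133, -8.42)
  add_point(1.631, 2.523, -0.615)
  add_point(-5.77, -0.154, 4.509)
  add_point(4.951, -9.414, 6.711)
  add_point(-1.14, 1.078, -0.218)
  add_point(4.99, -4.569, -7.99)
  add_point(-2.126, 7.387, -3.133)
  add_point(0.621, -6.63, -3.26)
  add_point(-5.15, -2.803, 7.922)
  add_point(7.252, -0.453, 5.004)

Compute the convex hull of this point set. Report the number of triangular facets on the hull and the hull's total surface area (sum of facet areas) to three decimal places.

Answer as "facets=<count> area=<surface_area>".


facets=22 area=856.651

Extreme-point indices: [1, 2, 3, 4, 5, 6, 8, 9, 12, 14, 15, 17, 18] — 13 of 19 on the boundary.

Area of each hull facet:
  f1: (p4, p18, p2) → 41.7116
  f2: (p4, p12, p18) → 11.1161
  f3: (p8, p12, p9) → 94.1101
  f4: (p5, p8, p2) → 51.2255
  f5: (p5, p8, p9) → 48.0463
  f6: (p5, p15, p2) → 54.6874
  f7: (p17, p4, p2) → 58.9729
  f8: (p17, p8, p2) → 5.8416
  f9: (p17, p4, p12) → 32.5663
  f10: (p17, p8, p12) → 6.2536
  f11: (p14, p1, p9) → 35.9572
  f12: (p14, p12, p9) → 50.5234
  f13: (p14, p12, p18) → 64.2263
  f14: (p3, p1, p9) → 15.3703
  f15: (p3, p15, p1) → 13.7046
  f16: (p3, p5, p9) → 30.5740
  f17: (p3, p5, p15) → 25.2357
  f18: (p6, p14, p18) → 48.5548
  f19: (p6, p14, p1) → 19.2676
  f20: (p6, p15, p1) → 10.0816
  f21: (p6, p18, p2) → 97.5910
  f22: (p6, p15, p2) → 41.0335
Σ area = 856.651

Check V−E+F: 13 − 33 + 22 = 2.


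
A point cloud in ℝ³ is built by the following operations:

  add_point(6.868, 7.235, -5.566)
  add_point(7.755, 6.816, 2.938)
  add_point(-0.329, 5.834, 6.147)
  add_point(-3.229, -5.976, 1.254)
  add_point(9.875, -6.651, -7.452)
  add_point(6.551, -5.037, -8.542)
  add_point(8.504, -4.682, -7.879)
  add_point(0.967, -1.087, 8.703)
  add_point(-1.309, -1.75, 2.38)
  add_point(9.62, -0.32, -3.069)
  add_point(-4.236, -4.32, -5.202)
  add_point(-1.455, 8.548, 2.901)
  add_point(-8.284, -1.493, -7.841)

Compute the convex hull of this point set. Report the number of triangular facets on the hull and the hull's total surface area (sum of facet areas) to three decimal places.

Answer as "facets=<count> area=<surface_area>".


Hull vertices (12/13): indices [0, 1, 2, 3, 4, 5, 6, 7, 9, 10, 11, 12].

Facet areas (half cross-product norm):
  f1: (p0, p11, p12) → 93.8984
  f2: (p3, p7, p12) → 44.6002
  f3: (p3, p7, p4) → 77.2631
  f4: (p2, p11, p12) → 34.6574
  f5: (p2, p7, p12) → 66.1836
  f6: (p5, p4, p12) → 11.3485
  f7: (p5, p0, p12) → 94.2430
  f8: (p9, p7, p4) → 50.7670
  f9: (p9, p0, p4) → 26.4328
  f10: (p10, p4, p12) → 28.4260
  f11: (p10, p3, p12) → 13.7722
  f12: (p10, p3, p4) → 48.7638
  f13: (p6, p0, p4) → 8.3668
  f14: (p6, p5, p4) → 2.2856
  f15: (p6, p5, p0) → 12.7530
  f16: (p1, p9, p0) → 33.4445
  f17: (p1, p0, p11) → 39.8467
  f18: (p1, p2, p11) → 19.0582
  f19: (p1, p2, p7) → 32.7053
  f20: (p1, p9, p7) → 56.4470
Σ area = 795.263

Euler: V−E+F = 12−30+20 = 2.

facets=20 area=795.263


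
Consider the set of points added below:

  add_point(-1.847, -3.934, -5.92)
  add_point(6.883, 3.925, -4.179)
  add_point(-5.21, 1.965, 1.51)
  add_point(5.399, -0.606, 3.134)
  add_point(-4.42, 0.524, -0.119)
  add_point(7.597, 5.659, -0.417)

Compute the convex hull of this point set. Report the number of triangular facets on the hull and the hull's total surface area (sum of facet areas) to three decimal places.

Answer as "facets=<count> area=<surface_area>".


facets=8 area=244.249

Hull vertices (6/6): indices [0, 1, 2, 3, 4, 5].

Area of each hull facet:
  f1: (p3, p5, p2) → 41.5415
  f2: (p1, p5, p2) → 27.9996
  f3: (p1, p0, p2) → 57.8569
  f4: (p1, p3, p5) → 15.8179
  f5: (p1, p3, p0) → 48.6378
  f6: (p4, p0, p2) → 0.5898
  f7: (p4, p3, p2) → 11.8640
  f8: (p4, p3, p0) → 39.9418
Σ area = 244.249

Euler characteristic 6−12+8 = 2 ✓
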